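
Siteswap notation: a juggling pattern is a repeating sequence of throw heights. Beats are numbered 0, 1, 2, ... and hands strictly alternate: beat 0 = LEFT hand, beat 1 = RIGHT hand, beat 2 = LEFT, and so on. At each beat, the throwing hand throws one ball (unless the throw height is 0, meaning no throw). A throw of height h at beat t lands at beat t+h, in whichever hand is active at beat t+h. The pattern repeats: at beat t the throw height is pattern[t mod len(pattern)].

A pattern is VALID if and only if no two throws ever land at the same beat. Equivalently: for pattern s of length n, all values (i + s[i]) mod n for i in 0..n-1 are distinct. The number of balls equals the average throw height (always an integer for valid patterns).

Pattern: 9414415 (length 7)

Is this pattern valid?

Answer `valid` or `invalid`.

Answer: valid

Derivation:
i=0: (i + s[i]) mod n = (0 + 9) mod 7 = 2
i=1: (i + s[i]) mod n = (1 + 4) mod 7 = 5
i=2: (i + s[i]) mod n = (2 + 1) mod 7 = 3
i=3: (i + s[i]) mod n = (3 + 4) mod 7 = 0
i=4: (i + s[i]) mod n = (4 + 4) mod 7 = 1
i=5: (i + s[i]) mod n = (5 + 1) mod 7 = 6
i=6: (i + s[i]) mod n = (6 + 5) mod 7 = 4
Residues: [2, 5, 3, 0, 1, 6, 4], distinct: True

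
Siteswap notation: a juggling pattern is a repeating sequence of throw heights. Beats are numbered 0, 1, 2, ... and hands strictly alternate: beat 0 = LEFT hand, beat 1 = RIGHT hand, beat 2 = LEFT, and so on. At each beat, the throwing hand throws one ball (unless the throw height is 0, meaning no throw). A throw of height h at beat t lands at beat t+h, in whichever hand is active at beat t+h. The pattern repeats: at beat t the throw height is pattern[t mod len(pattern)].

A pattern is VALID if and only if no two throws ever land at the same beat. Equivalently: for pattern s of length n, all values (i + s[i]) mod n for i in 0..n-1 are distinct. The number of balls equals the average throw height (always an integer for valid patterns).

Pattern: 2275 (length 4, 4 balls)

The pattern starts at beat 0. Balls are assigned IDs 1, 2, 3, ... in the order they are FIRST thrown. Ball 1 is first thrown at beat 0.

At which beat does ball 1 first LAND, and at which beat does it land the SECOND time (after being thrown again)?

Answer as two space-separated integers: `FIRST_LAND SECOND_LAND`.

Answer: 2 9

Derivation:
Beat 0 (L): throw ball1 h=2 -> lands@2:L; in-air after throw: [b1@2:L]
Beat 1 (R): throw ball2 h=2 -> lands@3:R; in-air after throw: [b1@2:L b2@3:R]
Beat 2 (L): throw ball1 h=7 -> lands@9:R; in-air after throw: [b2@3:R b1@9:R]
Beat 3 (R): throw ball2 h=5 -> lands@8:L; in-air after throw: [b2@8:L b1@9:R]
Beat 4 (L): throw ball3 h=2 -> lands@6:L; in-air after throw: [b3@6:L b2@8:L b1@9:R]
Beat 5 (R): throw ball4 h=2 -> lands@7:R; in-air after throw: [b3@6:L b4@7:R b2@8:L b1@9:R]
Beat 6 (L): throw ball3 h=7 -> lands@13:R; in-air after throw: [b4@7:R b2@8:L b1@9:R b3@13:R]
Beat 7 (R): throw ball4 h=5 -> lands@12:L; in-air after throw: [b2@8:L b1@9:R b4@12:L b3@13:R]
Beat 8 (L): throw ball2 h=2 -> lands@10:L; in-air after throw: [b1@9:R b2@10:L b4@12:L b3@13:R]
Beat 9 (R): throw ball1 h=2 -> lands@11:R; in-air after throw: [b2@10:L b1@11:R b4@12:L b3@13:R]
Ball 1: thrown@0 h=2 -> first land @2; rethrown@2 h=7 -> second land @9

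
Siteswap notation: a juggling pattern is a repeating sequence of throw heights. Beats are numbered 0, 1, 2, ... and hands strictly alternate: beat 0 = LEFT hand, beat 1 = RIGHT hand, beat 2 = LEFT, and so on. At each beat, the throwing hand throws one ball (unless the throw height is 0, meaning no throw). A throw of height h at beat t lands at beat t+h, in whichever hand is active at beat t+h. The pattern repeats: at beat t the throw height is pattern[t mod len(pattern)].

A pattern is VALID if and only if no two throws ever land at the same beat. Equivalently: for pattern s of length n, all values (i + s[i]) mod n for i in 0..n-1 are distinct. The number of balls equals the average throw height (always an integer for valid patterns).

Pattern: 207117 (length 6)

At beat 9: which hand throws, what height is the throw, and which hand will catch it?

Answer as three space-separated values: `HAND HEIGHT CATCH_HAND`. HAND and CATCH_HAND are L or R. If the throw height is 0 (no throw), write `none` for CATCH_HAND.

Answer: R 1 L

Derivation:
Beat 9: 9 mod 2 = 1, so hand = R
Throw height = pattern[9 mod 6] = pattern[3] = 1
Lands at beat 9+1=10, 10 mod 2 = 0, so catch hand = L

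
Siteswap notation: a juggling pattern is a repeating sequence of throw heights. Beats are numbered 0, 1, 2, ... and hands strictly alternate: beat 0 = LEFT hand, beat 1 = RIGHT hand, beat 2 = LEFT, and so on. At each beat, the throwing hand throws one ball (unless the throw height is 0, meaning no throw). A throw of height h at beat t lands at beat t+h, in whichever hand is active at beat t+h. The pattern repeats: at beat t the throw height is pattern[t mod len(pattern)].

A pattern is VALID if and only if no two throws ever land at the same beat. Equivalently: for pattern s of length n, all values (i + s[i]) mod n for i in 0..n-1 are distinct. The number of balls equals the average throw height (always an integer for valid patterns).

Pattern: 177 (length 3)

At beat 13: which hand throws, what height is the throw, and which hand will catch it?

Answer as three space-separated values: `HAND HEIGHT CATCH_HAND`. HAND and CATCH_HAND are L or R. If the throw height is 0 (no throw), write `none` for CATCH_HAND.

Answer: R 7 L

Derivation:
Beat 13: 13 mod 2 = 1, so hand = R
Throw height = pattern[13 mod 3] = pattern[1] = 7
Lands at beat 13+7=20, 20 mod 2 = 0, so catch hand = L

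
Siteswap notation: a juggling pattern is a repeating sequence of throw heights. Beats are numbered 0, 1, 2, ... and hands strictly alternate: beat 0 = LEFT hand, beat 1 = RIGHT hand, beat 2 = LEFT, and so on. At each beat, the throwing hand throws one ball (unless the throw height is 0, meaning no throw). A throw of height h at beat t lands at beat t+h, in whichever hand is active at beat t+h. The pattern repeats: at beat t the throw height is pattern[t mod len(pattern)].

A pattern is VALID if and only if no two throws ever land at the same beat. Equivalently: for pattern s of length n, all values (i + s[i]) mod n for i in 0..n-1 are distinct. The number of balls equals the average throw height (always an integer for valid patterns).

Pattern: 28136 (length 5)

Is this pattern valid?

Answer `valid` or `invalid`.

Answer: valid

Derivation:
i=0: (i + s[i]) mod n = (0 + 2) mod 5 = 2
i=1: (i + s[i]) mod n = (1 + 8) mod 5 = 4
i=2: (i + s[i]) mod n = (2 + 1) mod 5 = 3
i=3: (i + s[i]) mod n = (3 + 3) mod 5 = 1
i=4: (i + s[i]) mod n = (4 + 6) mod 5 = 0
Residues: [2, 4, 3, 1, 0], distinct: True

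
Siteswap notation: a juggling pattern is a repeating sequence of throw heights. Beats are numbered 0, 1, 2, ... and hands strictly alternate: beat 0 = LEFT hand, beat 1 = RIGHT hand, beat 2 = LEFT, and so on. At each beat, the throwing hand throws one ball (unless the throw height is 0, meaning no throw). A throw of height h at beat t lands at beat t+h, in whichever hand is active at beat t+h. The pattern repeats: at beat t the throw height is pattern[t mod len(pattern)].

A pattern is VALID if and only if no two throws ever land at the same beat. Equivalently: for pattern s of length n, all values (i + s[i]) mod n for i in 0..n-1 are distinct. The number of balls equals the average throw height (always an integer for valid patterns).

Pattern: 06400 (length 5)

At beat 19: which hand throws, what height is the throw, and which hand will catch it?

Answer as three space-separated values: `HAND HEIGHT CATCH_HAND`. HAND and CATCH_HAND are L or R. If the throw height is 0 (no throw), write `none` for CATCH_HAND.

Beat 19: 19 mod 2 = 1, so hand = R
Throw height = pattern[19 mod 5] = pattern[4] = 0

Answer: R 0 none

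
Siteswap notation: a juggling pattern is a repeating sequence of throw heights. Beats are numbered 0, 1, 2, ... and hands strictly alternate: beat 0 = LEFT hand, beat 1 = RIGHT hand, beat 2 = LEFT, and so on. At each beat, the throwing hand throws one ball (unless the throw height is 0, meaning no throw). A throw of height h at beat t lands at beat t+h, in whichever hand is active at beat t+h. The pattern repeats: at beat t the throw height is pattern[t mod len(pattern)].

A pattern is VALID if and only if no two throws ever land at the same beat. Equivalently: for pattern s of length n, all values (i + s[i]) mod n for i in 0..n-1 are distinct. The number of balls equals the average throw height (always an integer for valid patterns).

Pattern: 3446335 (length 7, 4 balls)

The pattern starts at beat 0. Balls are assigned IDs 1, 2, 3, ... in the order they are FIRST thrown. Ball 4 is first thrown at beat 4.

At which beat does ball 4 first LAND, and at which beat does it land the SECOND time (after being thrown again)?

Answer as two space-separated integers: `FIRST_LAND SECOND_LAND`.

Answer: 7 10

Derivation:
Beat 0 (L): throw ball1 h=3 -> lands@3:R; in-air after throw: [b1@3:R]
Beat 1 (R): throw ball2 h=4 -> lands@5:R; in-air after throw: [b1@3:R b2@5:R]
Beat 2 (L): throw ball3 h=4 -> lands@6:L; in-air after throw: [b1@3:R b2@5:R b3@6:L]
Beat 3 (R): throw ball1 h=6 -> lands@9:R; in-air after throw: [b2@5:R b3@6:L b1@9:R]
Beat 4 (L): throw ball4 h=3 -> lands@7:R; in-air after throw: [b2@5:R b3@6:L b4@7:R b1@9:R]
Beat 5 (R): throw ball2 h=3 -> lands@8:L; in-air after throw: [b3@6:L b4@7:R b2@8:L b1@9:R]
Beat 6 (L): throw ball3 h=5 -> lands@11:R; in-air after throw: [b4@7:R b2@8:L b1@9:R b3@11:R]
Beat 7 (R): throw ball4 h=3 -> lands@10:L; in-air after throw: [b2@8:L b1@9:R b4@10:L b3@11:R]
Beat 8 (L): throw ball2 h=4 -> lands@12:L; in-air after throw: [b1@9:R b4@10:L b3@11:R b2@12:L]
Beat 9 (R): throw ball1 h=4 -> lands@13:R; in-air after throw: [b4@10:L b3@11:R b2@12:L b1@13:R]
Beat 10 (L): throw ball4 h=6 -> lands@16:L; in-air after throw: [b3@11:R b2@12:L b1@13:R b4@16:L]
Ball 4: thrown@4 h=3 -> first land @7; rethrown@7 h=3 -> second land @10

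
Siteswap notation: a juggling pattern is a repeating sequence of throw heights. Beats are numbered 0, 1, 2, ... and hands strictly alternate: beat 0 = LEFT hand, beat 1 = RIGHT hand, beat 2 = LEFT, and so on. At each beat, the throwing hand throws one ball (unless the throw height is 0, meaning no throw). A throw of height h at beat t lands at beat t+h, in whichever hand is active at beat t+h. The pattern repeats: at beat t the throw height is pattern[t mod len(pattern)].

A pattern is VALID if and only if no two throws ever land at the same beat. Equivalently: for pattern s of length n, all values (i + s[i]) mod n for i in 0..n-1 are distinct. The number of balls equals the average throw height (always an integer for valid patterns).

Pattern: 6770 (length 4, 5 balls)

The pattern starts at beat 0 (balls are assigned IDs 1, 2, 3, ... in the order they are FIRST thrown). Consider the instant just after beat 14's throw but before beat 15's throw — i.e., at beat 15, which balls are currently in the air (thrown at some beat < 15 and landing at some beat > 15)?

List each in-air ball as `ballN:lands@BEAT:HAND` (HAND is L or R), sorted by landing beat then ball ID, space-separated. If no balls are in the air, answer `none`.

Beat 0 (L): throw ball1 h=6 -> lands@6:L; in-air after throw: [b1@6:L]
Beat 1 (R): throw ball2 h=7 -> lands@8:L; in-air after throw: [b1@6:L b2@8:L]
Beat 2 (L): throw ball3 h=7 -> lands@9:R; in-air after throw: [b1@6:L b2@8:L b3@9:R]
Beat 4 (L): throw ball4 h=6 -> lands@10:L; in-air after throw: [b1@6:L b2@8:L b3@9:R b4@10:L]
Beat 5 (R): throw ball5 h=7 -> lands@12:L; in-air after throw: [b1@6:L b2@8:L b3@9:R b4@10:L b5@12:L]
Beat 6 (L): throw ball1 h=7 -> lands@13:R; in-air after throw: [b2@8:L b3@9:R b4@10:L b5@12:L b1@13:R]
Beat 8 (L): throw ball2 h=6 -> lands@14:L; in-air after throw: [b3@9:R b4@10:L b5@12:L b1@13:R b2@14:L]
Beat 9 (R): throw ball3 h=7 -> lands@16:L; in-air after throw: [b4@10:L b5@12:L b1@13:R b2@14:L b3@16:L]
Beat 10 (L): throw ball4 h=7 -> lands@17:R; in-air after throw: [b5@12:L b1@13:R b2@14:L b3@16:L b4@17:R]
Beat 12 (L): throw ball5 h=6 -> lands@18:L; in-air after throw: [b1@13:R b2@14:L b3@16:L b4@17:R b5@18:L]
Beat 13 (R): throw ball1 h=7 -> lands@20:L; in-air after throw: [b2@14:L b3@16:L b4@17:R b5@18:L b1@20:L]
Beat 14 (L): throw ball2 h=7 -> lands@21:R; in-air after throw: [b3@16:L b4@17:R b5@18:L b1@20:L b2@21:R]

Answer: ball3:lands@16:L ball4:lands@17:R ball5:lands@18:L ball1:lands@20:L ball2:lands@21:R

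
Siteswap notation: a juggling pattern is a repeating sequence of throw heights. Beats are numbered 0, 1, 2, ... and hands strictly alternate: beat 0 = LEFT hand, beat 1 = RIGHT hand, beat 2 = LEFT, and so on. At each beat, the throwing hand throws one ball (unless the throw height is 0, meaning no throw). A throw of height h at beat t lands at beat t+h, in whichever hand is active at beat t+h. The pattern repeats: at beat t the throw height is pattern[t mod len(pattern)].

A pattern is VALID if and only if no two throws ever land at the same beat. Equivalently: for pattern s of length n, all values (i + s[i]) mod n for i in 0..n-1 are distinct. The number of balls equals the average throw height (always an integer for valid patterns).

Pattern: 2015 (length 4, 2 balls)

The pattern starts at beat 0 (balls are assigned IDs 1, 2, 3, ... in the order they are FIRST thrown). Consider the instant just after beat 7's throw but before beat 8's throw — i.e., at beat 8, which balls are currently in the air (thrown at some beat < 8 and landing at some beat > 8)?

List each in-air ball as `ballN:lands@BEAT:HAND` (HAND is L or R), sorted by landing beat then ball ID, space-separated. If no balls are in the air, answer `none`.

Answer: ball2:lands@12:L

Derivation:
Beat 0 (L): throw ball1 h=2 -> lands@2:L; in-air after throw: [b1@2:L]
Beat 2 (L): throw ball1 h=1 -> lands@3:R; in-air after throw: [b1@3:R]
Beat 3 (R): throw ball1 h=5 -> lands@8:L; in-air after throw: [b1@8:L]
Beat 4 (L): throw ball2 h=2 -> lands@6:L; in-air after throw: [b2@6:L b1@8:L]
Beat 6 (L): throw ball2 h=1 -> lands@7:R; in-air after throw: [b2@7:R b1@8:L]
Beat 7 (R): throw ball2 h=5 -> lands@12:L; in-air after throw: [b1@8:L b2@12:L]
Beat 8 (L): throw ball1 h=2 -> lands@10:L; in-air after throw: [b1@10:L b2@12:L]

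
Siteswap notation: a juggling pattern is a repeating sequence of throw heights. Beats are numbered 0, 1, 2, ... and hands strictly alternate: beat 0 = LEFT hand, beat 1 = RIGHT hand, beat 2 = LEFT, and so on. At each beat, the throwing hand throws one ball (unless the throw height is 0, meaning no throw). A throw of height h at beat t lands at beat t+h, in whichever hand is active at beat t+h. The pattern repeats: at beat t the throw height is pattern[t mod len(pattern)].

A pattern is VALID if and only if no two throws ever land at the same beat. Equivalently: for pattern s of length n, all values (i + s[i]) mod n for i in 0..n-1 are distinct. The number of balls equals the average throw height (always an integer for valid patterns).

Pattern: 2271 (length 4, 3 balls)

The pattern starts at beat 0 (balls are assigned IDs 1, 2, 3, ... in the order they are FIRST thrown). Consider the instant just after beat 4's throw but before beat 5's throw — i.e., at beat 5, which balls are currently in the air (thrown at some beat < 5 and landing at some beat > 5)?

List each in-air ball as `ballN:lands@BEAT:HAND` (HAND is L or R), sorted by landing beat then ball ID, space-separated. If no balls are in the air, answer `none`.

Beat 0 (L): throw ball1 h=2 -> lands@2:L; in-air after throw: [b1@2:L]
Beat 1 (R): throw ball2 h=2 -> lands@3:R; in-air after throw: [b1@2:L b2@3:R]
Beat 2 (L): throw ball1 h=7 -> lands@9:R; in-air after throw: [b2@3:R b1@9:R]
Beat 3 (R): throw ball2 h=1 -> lands@4:L; in-air after throw: [b2@4:L b1@9:R]
Beat 4 (L): throw ball2 h=2 -> lands@6:L; in-air after throw: [b2@6:L b1@9:R]
Beat 5 (R): throw ball3 h=2 -> lands@7:R; in-air after throw: [b2@6:L b3@7:R b1@9:R]

Answer: ball2:lands@6:L ball1:lands@9:R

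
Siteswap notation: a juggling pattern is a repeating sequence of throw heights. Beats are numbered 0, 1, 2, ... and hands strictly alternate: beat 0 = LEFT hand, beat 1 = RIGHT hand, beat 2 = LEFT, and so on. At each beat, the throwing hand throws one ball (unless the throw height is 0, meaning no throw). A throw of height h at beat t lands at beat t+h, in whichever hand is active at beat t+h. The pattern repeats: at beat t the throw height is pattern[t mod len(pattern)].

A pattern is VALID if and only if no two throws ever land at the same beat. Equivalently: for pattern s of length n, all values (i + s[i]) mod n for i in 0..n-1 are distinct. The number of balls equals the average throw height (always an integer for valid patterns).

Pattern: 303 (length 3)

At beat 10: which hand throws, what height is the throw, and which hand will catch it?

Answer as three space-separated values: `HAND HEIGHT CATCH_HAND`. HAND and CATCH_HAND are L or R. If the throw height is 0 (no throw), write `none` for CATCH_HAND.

Beat 10: 10 mod 2 = 0, so hand = L
Throw height = pattern[10 mod 3] = pattern[1] = 0

Answer: L 0 none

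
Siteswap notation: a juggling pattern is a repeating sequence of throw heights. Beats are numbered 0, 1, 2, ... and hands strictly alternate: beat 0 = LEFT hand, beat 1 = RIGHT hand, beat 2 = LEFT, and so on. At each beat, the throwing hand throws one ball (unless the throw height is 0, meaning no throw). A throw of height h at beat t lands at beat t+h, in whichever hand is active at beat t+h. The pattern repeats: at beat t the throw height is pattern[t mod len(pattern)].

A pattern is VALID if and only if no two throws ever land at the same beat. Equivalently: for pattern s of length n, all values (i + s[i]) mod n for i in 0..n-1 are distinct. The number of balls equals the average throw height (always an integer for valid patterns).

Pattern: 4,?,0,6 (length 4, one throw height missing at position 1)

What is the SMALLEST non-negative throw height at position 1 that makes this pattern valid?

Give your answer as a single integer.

Answer: 2

Derivation:
i=0: (0 + 4) mod 4 = 0
i=1: s[i]=? (unknown)
i=2: (2 + 0) mod 4 = 2
i=3: (3 + 6) mod 4 = 1
Known residues: [0, 1, 2]; need a permutation of 0..3, so missing residue r = 3
Need (1 + s) mod 4 = 3; smallest s = (3 - 1) mod 4 = 2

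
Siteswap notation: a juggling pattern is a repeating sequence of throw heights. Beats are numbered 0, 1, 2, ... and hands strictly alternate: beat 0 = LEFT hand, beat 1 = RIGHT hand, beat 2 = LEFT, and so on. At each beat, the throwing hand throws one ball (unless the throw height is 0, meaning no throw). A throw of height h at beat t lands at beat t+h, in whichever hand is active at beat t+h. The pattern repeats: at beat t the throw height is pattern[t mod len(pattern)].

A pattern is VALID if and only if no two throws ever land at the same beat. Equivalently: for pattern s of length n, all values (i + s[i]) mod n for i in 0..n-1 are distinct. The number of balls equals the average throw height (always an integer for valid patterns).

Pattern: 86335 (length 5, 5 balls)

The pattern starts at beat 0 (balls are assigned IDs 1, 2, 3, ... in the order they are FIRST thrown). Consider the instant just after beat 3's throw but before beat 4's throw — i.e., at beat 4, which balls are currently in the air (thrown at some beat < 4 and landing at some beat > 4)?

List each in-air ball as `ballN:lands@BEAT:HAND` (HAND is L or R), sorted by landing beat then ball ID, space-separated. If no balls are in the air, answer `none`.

Answer: ball3:lands@5:R ball4:lands@6:L ball2:lands@7:R ball1:lands@8:L

Derivation:
Beat 0 (L): throw ball1 h=8 -> lands@8:L; in-air after throw: [b1@8:L]
Beat 1 (R): throw ball2 h=6 -> lands@7:R; in-air after throw: [b2@7:R b1@8:L]
Beat 2 (L): throw ball3 h=3 -> lands@5:R; in-air after throw: [b3@5:R b2@7:R b1@8:L]
Beat 3 (R): throw ball4 h=3 -> lands@6:L; in-air after throw: [b3@5:R b4@6:L b2@7:R b1@8:L]
Beat 4 (L): throw ball5 h=5 -> lands@9:R; in-air after throw: [b3@5:R b4@6:L b2@7:R b1@8:L b5@9:R]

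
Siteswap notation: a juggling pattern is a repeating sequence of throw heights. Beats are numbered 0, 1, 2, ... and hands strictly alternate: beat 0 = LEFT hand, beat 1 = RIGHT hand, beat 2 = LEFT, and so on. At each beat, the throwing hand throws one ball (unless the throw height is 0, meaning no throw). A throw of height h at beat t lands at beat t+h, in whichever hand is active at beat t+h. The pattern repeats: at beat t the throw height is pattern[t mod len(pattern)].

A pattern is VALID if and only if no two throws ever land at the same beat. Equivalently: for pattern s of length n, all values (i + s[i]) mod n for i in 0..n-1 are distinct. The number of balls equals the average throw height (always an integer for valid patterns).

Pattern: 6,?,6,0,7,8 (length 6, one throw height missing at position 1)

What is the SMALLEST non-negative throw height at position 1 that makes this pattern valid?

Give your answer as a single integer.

Answer: 3

Derivation:
i=0: (0 + 6) mod 6 = 0
i=1: s[i]=? (unknown)
i=2: (2 + 6) mod 6 = 2
i=3: (3 + 0) mod 6 = 3
i=4: (4 + 7) mod 6 = 5
i=5: (5 + 8) mod 6 = 1
Known residues: [0, 1, 2, 3, 5]; need a permutation of 0..5, so missing residue r = 4
Need (1 + s) mod 6 = 4; smallest s = (4 - 1) mod 6 = 3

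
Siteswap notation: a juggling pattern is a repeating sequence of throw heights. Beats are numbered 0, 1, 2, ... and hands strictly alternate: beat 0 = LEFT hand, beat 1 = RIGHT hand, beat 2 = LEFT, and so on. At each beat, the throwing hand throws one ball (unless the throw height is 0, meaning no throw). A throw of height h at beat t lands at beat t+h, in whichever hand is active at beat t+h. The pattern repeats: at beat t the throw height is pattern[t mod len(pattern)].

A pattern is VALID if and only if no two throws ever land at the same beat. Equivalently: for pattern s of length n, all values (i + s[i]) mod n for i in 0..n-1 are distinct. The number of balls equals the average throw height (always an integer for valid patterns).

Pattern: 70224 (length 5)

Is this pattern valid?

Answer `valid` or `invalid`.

i=0: (i + s[i]) mod n = (0 + 7) mod 5 = 2
i=1: (i + s[i]) mod n = (1 + 0) mod 5 = 1
i=2: (i + s[i]) mod n = (2 + 2) mod 5 = 4
i=3: (i + s[i]) mod n = (3 + 2) mod 5 = 0
i=4: (i + s[i]) mod n = (4 + 4) mod 5 = 3
Residues: [2, 1, 4, 0, 3], distinct: True

Answer: valid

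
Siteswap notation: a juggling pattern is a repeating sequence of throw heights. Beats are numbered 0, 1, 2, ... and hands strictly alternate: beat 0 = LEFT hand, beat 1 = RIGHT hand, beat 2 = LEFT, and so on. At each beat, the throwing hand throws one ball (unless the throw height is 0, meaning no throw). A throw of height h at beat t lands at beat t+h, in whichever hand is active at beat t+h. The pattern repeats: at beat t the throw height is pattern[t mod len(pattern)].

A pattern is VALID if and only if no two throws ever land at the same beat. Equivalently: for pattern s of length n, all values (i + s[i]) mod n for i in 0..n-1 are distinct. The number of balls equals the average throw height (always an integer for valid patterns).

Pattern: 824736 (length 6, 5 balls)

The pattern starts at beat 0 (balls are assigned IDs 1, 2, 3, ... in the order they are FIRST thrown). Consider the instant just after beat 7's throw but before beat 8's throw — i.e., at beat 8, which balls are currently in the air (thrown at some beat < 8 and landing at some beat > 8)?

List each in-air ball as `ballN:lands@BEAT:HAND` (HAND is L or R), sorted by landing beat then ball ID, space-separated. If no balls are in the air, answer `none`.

Answer: ball4:lands@9:R ball2:lands@10:L ball5:lands@11:R ball3:lands@14:L

Derivation:
Beat 0 (L): throw ball1 h=8 -> lands@8:L; in-air after throw: [b1@8:L]
Beat 1 (R): throw ball2 h=2 -> lands@3:R; in-air after throw: [b2@3:R b1@8:L]
Beat 2 (L): throw ball3 h=4 -> lands@6:L; in-air after throw: [b2@3:R b3@6:L b1@8:L]
Beat 3 (R): throw ball2 h=7 -> lands@10:L; in-air after throw: [b3@6:L b1@8:L b2@10:L]
Beat 4 (L): throw ball4 h=3 -> lands@7:R; in-air after throw: [b3@6:L b4@7:R b1@8:L b2@10:L]
Beat 5 (R): throw ball5 h=6 -> lands@11:R; in-air after throw: [b3@6:L b4@7:R b1@8:L b2@10:L b5@11:R]
Beat 6 (L): throw ball3 h=8 -> lands@14:L; in-air after throw: [b4@7:R b1@8:L b2@10:L b5@11:R b3@14:L]
Beat 7 (R): throw ball4 h=2 -> lands@9:R; in-air after throw: [b1@8:L b4@9:R b2@10:L b5@11:R b3@14:L]
Beat 8 (L): throw ball1 h=4 -> lands@12:L; in-air after throw: [b4@9:R b2@10:L b5@11:R b1@12:L b3@14:L]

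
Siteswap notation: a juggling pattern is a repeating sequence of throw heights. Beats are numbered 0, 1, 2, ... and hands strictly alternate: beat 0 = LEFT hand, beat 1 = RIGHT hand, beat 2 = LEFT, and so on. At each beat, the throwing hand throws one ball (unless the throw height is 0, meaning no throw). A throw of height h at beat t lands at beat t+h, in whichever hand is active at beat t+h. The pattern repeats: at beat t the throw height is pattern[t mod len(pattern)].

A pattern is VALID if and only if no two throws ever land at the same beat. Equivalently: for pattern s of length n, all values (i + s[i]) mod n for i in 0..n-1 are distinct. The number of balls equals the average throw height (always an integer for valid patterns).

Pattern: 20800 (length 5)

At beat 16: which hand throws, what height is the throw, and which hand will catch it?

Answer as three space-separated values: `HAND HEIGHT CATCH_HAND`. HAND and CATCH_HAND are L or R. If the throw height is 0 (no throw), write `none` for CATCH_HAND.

Beat 16: 16 mod 2 = 0, so hand = L
Throw height = pattern[16 mod 5] = pattern[1] = 0

Answer: L 0 none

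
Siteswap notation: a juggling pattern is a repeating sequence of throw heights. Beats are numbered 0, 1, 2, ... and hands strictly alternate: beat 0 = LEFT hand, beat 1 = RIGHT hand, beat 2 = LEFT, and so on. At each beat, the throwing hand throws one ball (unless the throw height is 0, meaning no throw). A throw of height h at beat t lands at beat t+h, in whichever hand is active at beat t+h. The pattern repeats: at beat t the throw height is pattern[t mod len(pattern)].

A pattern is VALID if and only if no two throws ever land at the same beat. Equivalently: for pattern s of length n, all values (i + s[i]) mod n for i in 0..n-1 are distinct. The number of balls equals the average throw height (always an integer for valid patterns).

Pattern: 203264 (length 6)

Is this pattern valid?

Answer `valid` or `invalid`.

i=0: (i + s[i]) mod n = (0 + 2) mod 6 = 2
i=1: (i + s[i]) mod n = (1 + 0) mod 6 = 1
i=2: (i + s[i]) mod n = (2 + 3) mod 6 = 5
i=3: (i + s[i]) mod n = (3 + 2) mod 6 = 5
i=4: (i + s[i]) mod n = (4 + 6) mod 6 = 4
i=5: (i + s[i]) mod n = (5 + 4) mod 6 = 3
Residues: [2, 1, 5, 5, 4, 3], distinct: False

Answer: invalid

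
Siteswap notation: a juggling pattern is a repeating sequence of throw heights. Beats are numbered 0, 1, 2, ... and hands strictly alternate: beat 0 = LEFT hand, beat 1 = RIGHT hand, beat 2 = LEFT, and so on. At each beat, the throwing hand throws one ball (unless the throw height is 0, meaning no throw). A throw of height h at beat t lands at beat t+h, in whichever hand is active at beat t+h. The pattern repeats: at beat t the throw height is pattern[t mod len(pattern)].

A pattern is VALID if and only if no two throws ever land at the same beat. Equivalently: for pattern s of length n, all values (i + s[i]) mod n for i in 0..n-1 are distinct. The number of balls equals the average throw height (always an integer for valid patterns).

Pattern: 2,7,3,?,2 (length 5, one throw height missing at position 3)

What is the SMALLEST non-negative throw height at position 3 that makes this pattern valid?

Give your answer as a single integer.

i=0: (0 + 2) mod 5 = 2
i=1: (1 + 7) mod 5 = 3
i=2: (2 + 3) mod 5 = 0
i=3: s[i]=? (unknown)
i=4: (4 + 2) mod 5 = 1
Known residues: [0, 1, 2, 3]; need a permutation of 0..4, so missing residue r = 4
Need (3 + s) mod 5 = 4; smallest s = (4 - 3) mod 5 = 1

Answer: 1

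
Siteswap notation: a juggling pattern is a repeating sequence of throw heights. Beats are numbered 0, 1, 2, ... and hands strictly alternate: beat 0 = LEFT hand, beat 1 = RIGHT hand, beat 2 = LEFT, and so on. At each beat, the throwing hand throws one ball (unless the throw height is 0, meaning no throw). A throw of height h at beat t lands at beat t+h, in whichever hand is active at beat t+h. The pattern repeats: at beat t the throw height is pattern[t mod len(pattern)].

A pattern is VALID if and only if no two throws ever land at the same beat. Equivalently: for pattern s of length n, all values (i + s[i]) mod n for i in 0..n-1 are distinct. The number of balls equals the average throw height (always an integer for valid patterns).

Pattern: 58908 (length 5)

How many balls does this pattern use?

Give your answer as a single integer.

Answer: 6

Derivation:
Pattern = [5, 8, 9, 0, 8], length n = 5
  position 0: throw height = 5, running sum = 5
  position 1: throw height = 8, running sum = 13
  position 2: throw height = 9, running sum = 22
  position 3: throw height = 0, running sum = 22
  position 4: throw height = 8, running sum = 30
Total sum = 30; balls = sum / n = 30 / 5 = 6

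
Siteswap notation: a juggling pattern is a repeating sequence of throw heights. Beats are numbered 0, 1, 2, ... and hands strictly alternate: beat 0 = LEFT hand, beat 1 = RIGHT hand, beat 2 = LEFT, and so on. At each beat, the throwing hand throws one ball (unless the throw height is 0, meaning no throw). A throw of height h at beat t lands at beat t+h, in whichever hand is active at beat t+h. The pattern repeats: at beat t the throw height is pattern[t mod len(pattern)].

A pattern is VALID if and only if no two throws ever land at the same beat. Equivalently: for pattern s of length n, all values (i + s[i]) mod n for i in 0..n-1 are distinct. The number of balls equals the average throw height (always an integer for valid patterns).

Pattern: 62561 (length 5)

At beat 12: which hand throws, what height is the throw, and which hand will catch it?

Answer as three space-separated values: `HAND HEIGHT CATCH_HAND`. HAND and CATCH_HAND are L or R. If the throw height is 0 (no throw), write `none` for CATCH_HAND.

Answer: L 5 R

Derivation:
Beat 12: 12 mod 2 = 0, so hand = L
Throw height = pattern[12 mod 5] = pattern[2] = 5
Lands at beat 12+5=17, 17 mod 2 = 1, so catch hand = R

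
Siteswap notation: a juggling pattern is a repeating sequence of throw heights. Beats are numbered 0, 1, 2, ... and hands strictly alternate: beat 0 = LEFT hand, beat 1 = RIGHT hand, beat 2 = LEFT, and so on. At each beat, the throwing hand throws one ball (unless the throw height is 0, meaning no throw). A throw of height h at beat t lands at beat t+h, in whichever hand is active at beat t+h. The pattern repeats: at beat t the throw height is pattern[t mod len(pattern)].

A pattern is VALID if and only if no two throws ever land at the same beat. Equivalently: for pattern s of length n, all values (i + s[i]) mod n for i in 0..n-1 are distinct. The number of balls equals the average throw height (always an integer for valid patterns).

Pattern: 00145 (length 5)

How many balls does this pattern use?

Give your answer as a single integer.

Answer: 2

Derivation:
Pattern = [0, 0, 1, 4, 5], length n = 5
  position 0: throw height = 0, running sum = 0
  position 1: throw height = 0, running sum = 0
  position 2: throw height = 1, running sum = 1
  position 3: throw height = 4, running sum = 5
  position 4: throw height = 5, running sum = 10
Total sum = 10; balls = sum / n = 10 / 5 = 2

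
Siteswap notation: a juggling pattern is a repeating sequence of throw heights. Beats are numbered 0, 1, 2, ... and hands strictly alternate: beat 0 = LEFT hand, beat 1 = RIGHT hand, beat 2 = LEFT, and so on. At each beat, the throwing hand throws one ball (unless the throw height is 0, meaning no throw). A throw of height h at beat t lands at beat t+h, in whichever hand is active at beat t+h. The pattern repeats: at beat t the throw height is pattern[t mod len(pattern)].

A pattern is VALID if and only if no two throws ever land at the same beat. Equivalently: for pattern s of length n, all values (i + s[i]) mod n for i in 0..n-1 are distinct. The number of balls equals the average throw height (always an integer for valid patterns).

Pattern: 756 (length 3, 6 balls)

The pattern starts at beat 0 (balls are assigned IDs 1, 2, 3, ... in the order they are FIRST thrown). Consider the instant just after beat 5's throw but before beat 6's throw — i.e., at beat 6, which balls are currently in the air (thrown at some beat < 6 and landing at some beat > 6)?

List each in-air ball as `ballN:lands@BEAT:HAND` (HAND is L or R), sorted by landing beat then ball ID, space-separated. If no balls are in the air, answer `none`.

Beat 0 (L): throw ball1 h=7 -> lands@7:R; in-air after throw: [b1@7:R]
Beat 1 (R): throw ball2 h=5 -> lands@6:L; in-air after throw: [b2@6:L b1@7:R]
Beat 2 (L): throw ball3 h=6 -> lands@8:L; in-air after throw: [b2@6:L b1@7:R b3@8:L]
Beat 3 (R): throw ball4 h=7 -> lands@10:L; in-air after throw: [b2@6:L b1@7:R b3@8:L b4@10:L]
Beat 4 (L): throw ball5 h=5 -> lands@9:R; in-air after throw: [b2@6:L b1@7:R b3@8:L b5@9:R b4@10:L]
Beat 5 (R): throw ball6 h=6 -> lands@11:R; in-air after throw: [b2@6:L b1@7:R b3@8:L b5@9:R b4@10:L b6@11:R]
Beat 6 (L): throw ball2 h=7 -> lands@13:R; in-air after throw: [b1@7:R b3@8:L b5@9:R b4@10:L b6@11:R b2@13:R]

Answer: ball1:lands@7:R ball3:lands@8:L ball5:lands@9:R ball4:lands@10:L ball6:lands@11:R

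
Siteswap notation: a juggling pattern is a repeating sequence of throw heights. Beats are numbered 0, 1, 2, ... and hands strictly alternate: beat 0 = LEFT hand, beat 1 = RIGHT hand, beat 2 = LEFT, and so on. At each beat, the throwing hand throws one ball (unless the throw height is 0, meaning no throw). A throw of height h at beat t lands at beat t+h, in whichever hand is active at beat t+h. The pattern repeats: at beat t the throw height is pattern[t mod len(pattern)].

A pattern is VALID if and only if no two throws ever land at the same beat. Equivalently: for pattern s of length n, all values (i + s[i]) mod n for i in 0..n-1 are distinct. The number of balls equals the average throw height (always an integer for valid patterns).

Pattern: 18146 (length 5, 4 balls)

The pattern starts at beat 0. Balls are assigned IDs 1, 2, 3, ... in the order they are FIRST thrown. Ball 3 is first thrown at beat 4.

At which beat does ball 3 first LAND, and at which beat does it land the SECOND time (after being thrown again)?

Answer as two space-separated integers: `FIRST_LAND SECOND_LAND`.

Answer: 10 11

Derivation:
Beat 0 (L): throw ball1 h=1 -> lands@1:R; in-air after throw: [b1@1:R]
Beat 1 (R): throw ball1 h=8 -> lands@9:R; in-air after throw: [b1@9:R]
Beat 2 (L): throw ball2 h=1 -> lands@3:R; in-air after throw: [b2@3:R b1@9:R]
Beat 3 (R): throw ball2 h=4 -> lands@7:R; in-air after throw: [b2@7:R b1@9:R]
Beat 4 (L): throw ball3 h=6 -> lands@10:L; in-air after throw: [b2@7:R b1@9:R b3@10:L]
Beat 5 (R): throw ball4 h=1 -> lands@6:L; in-air after throw: [b4@6:L b2@7:R b1@9:R b3@10:L]
Beat 6 (L): throw ball4 h=8 -> lands@14:L; in-air after throw: [b2@7:R b1@9:R b3@10:L b4@14:L]
Beat 7 (R): throw ball2 h=1 -> lands@8:L; in-air after throw: [b2@8:L b1@9:R b3@10:L b4@14:L]
Beat 8 (L): throw ball2 h=4 -> lands@12:L; in-air after throw: [b1@9:R b3@10:L b2@12:L b4@14:L]
Beat 9 (R): throw ball1 h=6 -> lands@15:R; in-air after throw: [b3@10:L b2@12:L b4@14:L b1@15:R]
Beat 10 (L): throw ball3 h=1 -> lands@11:R; in-air after throw: [b3@11:R b2@12:L b4@14:L b1@15:R]
Beat 11 (R): throw ball3 h=8 -> lands@19:R; in-air after throw: [b2@12:L b4@14:L b1@15:R b3@19:R]
Ball 3: thrown@4 h=6 -> first land @10; rethrown@10 h=1 -> second land @11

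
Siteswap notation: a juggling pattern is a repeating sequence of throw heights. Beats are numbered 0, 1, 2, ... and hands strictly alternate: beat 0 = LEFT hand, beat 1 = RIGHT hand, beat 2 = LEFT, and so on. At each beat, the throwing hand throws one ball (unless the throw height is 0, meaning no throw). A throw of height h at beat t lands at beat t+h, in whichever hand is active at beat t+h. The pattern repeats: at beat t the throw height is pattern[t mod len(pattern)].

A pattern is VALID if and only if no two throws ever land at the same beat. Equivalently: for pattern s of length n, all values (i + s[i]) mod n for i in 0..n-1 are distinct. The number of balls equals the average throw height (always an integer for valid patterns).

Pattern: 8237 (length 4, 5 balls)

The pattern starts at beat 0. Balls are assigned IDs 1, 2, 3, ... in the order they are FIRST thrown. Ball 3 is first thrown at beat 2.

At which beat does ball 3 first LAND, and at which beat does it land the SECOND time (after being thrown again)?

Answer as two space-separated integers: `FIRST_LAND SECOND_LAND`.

Answer: 5 7

Derivation:
Beat 0 (L): throw ball1 h=8 -> lands@8:L; in-air after throw: [b1@8:L]
Beat 1 (R): throw ball2 h=2 -> lands@3:R; in-air after throw: [b2@3:R b1@8:L]
Beat 2 (L): throw ball3 h=3 -> lands@5:R; in-air after throw: [b2@3:R b3@5:R b1@8:L]
Beat 3 (R): throw ball2 h=7 -> lands@10:L; in-air after throw: [b3@5:R b1@8:L b2@10:L]
Beat 4 (L): throw ball4 h=8 -> lands@12:L; in-air after throw: [b3@5:R b1@8:L b2@10:L b4@12:L]
Beat 5 (R): throw ball3 h=2 -> lands@7:R; in-air after throw: [b3@7:R b1@8:L b2@10:L b4@12:L]
Beat 6 (L): throw ball5 h=3 -> lands@9:R; in-air after throw: [b3@7:R b1@8:L b5@9:R b2@10:L b4@12:L]
Beat 7 (R): throw ball3 h=7 -> lands@14:L; in-air after throw: [b1@8:L b5@9:R b2@10:L b4@12:L b3@14:L]
Ball 3: thrown@2 h=3 -> first land @5; rethrown@5 h=2 -> second land @7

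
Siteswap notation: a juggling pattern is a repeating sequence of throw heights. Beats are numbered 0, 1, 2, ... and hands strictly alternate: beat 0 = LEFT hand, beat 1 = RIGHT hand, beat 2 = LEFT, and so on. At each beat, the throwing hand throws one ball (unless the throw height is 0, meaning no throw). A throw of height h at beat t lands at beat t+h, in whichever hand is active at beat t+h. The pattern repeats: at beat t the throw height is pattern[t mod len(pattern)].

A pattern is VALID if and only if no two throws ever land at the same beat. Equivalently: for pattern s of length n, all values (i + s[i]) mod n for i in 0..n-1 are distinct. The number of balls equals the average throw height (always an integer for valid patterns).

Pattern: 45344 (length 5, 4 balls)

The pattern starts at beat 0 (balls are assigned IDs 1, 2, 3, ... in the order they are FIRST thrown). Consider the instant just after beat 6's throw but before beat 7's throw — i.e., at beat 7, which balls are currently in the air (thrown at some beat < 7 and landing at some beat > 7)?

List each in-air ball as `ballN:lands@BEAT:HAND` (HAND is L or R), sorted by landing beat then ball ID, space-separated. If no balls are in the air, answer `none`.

Answer: ball1:lands@8:L ball3:lands@9:R ball2:lands@11:R

Derivation:
Beat 0 (L): throw ball1 h=4 -> lands@4:L; in-air after throw: [b1@4:L]
Beat 1 (R): throw ball2 h=5 -> lands@6:L; in-air after throw: [b1@4:L b2@6:L]
Beat 2 (L): throw ball3 h=3 -> lands@5:R; in-air after throw: [b1@4:L b3@5:R b2@6:L]
Beat 3 (R): throw ball4 h=4 -> lands@7:R; in-air after throw: [b1@4:L b3@5:R b2@6:L b4@7:R]
Beat 4 (L): throw ball1 h=4 -> lands@8:L; in-air after throw: [b3@5:R b2@6:L b4@7:R b1@8:L]
Beat 5 (R): throw ball3 h=4 -> lands@9:R; in-air after throw: [b2@6:L b4@7:R b1@8:L b3@9:R]
Beat 6 (L): throw ball2 h=5 -> lands@11:R; in-air after throw: [b4@7:R b1@8:L b3@9:R b2@11:R]
Beat 7 (R): throw ball4 h=3 -> lands@10:L; in-air after throw: [b1@8:L b3@9:R b4@10:L b2@11:R]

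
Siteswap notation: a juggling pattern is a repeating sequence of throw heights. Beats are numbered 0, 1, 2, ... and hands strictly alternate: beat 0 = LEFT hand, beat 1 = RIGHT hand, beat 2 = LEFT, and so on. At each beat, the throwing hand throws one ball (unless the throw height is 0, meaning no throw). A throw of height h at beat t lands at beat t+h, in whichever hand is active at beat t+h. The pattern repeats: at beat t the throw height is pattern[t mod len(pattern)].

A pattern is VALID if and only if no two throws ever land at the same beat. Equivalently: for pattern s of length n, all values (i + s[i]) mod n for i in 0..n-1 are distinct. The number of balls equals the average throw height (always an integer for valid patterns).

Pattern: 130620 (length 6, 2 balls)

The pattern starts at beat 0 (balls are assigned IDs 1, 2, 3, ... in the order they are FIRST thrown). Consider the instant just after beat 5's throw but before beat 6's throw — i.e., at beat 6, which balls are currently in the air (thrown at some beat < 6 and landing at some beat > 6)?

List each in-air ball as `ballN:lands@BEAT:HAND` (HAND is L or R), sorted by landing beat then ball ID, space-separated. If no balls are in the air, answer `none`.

Answer: ball2:lands@9:R

Derivation:
Beat 0 (L): throw ball1 h=1 -> lands@1:R; in-air after throw: [b1@1:R]
Beat 1 (R): throw ball1 h=3 -> lands@4:L; in-air after throw: [b1@4:L]
Beat 3 (R): throw ball2 h=6 -> lands@9:R; in-air after throw: [b1@4:L b2@9:R]
Beat 4 (L): throw ball1 h=2 -> lands@6:L; in-air after throw: [b1@6:L b2@9:R]
Beat 6 (L): throw ball1 h=1 -> lands@7:R; in-air after throw: [b1@7:R b2@9:R]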